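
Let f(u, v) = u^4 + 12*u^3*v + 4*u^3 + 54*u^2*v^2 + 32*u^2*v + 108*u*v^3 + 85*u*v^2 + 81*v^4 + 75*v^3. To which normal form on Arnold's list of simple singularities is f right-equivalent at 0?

D5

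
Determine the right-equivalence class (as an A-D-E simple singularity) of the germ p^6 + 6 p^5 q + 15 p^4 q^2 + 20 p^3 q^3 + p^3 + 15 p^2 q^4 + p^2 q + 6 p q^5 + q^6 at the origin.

The Hessian of f at 0 has rank 0. Corank 2; j^3 = p^2*(p + q) has shape L^2 M (L != M), so D-series; mu = 7 gives D_7.

D_{7}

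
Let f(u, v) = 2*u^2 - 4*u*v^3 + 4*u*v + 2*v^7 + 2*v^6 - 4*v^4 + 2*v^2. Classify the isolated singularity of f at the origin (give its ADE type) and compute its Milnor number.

Type A_{6}, Milnor number mu = 6.

The Hessian of f at 0 is [[4, 4], [4, 4]] with rank 1, so corank 1. A Groebner basis of the Jacobian ideal J(f) in C{u,v} is {-u + v^3 - v, u^2 + 2*u*v + v^2}; counting standard monomials gives mu = 6. Corank 1: A-series; mu = 6 gives A_6.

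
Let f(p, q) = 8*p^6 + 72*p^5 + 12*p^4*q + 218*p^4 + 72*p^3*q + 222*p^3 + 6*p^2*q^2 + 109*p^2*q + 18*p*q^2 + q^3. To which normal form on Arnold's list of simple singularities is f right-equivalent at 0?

The Hessian of f at 0 is [[0, 0], [0, 0]] with rank 0, so corank 2. A Groebner basis of the Jacobian ideal J(f) in C{p,q} is {q^3, p^2 - 3*q^2/107, p*q + 18*q^2/107}; counting standard monomials gives mu = 4. Corank 2; j^3 = (6*p + q)*(37*p^2 + 12*p*q + q^2) splits into three distinct lines over C (the quadratic factor has nonzero discriminant), so D_4.

D_{4}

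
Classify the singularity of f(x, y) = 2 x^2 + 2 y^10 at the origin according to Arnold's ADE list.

A9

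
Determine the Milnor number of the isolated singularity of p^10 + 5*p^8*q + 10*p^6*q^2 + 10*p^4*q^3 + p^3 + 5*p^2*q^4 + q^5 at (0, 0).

8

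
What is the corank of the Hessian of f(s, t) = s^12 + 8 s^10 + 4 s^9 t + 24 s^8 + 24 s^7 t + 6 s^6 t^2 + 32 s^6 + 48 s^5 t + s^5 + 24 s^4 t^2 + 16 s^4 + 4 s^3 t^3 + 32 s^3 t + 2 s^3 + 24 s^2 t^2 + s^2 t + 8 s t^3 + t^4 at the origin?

2

The Hessian at 0 is [[0, 0], [0, 0]] of rank 0; hence corank 2.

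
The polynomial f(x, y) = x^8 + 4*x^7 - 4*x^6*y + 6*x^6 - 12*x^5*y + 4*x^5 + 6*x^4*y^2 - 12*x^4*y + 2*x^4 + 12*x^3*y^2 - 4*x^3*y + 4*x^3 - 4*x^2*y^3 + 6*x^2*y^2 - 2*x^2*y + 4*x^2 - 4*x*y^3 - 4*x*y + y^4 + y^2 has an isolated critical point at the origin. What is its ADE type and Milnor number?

The Hessian of f at 0 has rank 1. Corank 1: A-series; mu = 3 gives A_3.

Type A_3, Milnor number mu = 3.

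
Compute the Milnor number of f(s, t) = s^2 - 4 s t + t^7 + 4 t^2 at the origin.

6

The Hessian of f at 0 has rank 1. Corank 1: A-series; mu = 6 gives A_6.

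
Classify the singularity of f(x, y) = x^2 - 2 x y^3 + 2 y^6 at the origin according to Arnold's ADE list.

The Hessian of f at 0 has rank 1. Corank 1: A-series; mu = 5 gives A_5.

A_{5}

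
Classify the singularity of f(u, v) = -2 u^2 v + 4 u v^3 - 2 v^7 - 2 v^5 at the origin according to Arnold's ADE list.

The Hessian of f at 0 is [[0, 0], [0, 0]] with rank 0, so corank 2. A Groebner basis of the Jacobian ideal J(f) in C{u,v} is {u^2*v^2 + u^2/7 - u*v^2/7, u^3 + u^2/7 - u*v^2/7, -u*v + v^3}; counting standard monomials gives mu = 8. Corank 2; j^3 = -2*u^2*v has shape L^2 M (L != M), so D-series; mu = 8 gives D_8.

D8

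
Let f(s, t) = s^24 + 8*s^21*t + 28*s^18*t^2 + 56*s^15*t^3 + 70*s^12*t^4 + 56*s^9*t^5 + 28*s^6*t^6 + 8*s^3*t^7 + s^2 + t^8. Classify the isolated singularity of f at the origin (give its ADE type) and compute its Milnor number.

The Hessian of f at 0 has rank 1. Corank 1: A-series; mu = 7 gives A_7.

Type A_7, Milnor number mu = 7.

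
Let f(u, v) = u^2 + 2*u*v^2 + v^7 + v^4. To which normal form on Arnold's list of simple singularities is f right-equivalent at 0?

A_6

The Hessian of f at 0 has rank 1. Corank 1: A-series; mu = 6 gives A_6.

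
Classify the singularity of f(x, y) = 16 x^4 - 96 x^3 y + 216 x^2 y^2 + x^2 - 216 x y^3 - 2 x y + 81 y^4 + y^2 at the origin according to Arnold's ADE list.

The Hessian of f at 0 is [[2, -2], [-2, 2]] with rank 1, so corank 1. A Groebner basis of the Jacobian ideal J(f) in C{x,y} is {y^3, x - y}; counting standard monomials gives mu = 3. Corank 1: A-series; mu = 3 gives A_3.

A_3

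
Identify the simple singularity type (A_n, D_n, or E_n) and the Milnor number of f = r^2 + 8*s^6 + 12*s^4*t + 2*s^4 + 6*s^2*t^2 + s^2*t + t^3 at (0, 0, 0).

Type D4, Milnor number mu = 4.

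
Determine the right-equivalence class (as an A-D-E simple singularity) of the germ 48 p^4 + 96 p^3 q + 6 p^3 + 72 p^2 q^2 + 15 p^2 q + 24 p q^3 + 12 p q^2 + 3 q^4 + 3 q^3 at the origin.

The Hessian of f at 0 has rank 0. Corank 2; j^3 = 3*(p + q)^2*(2*p + q) has shape L^2 M (L != M), so D-series; mu = 5 gives D_5.

D_5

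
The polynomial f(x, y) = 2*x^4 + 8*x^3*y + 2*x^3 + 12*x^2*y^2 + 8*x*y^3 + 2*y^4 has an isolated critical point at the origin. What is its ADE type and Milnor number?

The Hessian of f at 0 is [[0, 0], [0, 0]] with rank 0, so corank 2. A Groebner basis of the Jacobian ideal J(f) in C{x,y} is {y^4, x*y^2 + y^3/3, x^2}; counting standard monomials gives mu = 6. Corank 2; j^3 = 2*x^3 is a perfect cube, so E-series; the 4-jet and mu = 6 give E_6.

Type E6, Milnor number mu = 6.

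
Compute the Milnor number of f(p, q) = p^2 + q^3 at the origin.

The Hessian of f at 0 has rank 1. Corank 1: A-series; mu = 2 gives A_2.

2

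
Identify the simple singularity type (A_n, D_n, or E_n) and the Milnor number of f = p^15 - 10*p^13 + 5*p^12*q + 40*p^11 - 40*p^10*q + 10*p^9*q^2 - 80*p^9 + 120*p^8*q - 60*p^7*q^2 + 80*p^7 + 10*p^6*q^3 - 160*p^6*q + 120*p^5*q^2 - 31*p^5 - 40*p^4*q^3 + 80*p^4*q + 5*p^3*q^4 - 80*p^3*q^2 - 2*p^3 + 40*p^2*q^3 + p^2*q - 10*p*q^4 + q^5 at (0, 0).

Type D_6, Milnor number mu = 6.

The Hessian of f at 0 has rank 0. Corank 2; j^3 = -p^2*(2*p - q) has shape L^2 M (L != M), so D-series; mu = 6 gives D_6.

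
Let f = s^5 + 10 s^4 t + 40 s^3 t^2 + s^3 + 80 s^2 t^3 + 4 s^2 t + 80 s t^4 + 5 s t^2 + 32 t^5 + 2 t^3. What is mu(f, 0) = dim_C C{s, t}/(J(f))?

The Hessian of f at 0 is [[0, 0], [0, 0]] with rank 0, so corank 2. A Groebner basis of the Jacobian ideal J(f) in C{s,t} is {-s*t/5 + t^4 - t^2/5, s*t^2 + t^3, s^2 + 3*s*t + 2*t^2}; counting standard monomials gives mu = 6. Corank 2; j^3 = (s + t)^2*(s + 2*t) has shape L^2 M (L != M), so D-series; mu = 6 gives D_6.

6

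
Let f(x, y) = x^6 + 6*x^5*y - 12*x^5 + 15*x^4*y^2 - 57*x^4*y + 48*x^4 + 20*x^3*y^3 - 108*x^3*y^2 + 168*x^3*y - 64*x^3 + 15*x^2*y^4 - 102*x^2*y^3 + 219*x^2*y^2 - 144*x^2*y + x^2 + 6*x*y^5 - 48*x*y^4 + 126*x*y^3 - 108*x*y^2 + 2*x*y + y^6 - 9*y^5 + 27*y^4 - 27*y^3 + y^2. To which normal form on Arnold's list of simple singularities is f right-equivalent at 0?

A_2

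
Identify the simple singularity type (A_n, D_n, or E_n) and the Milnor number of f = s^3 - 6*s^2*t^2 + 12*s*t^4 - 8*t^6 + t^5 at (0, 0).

Type E_8, Milnor number mu = 8.

The Hessian of f at 0 has rank 0. Corank 2; j^3 = s^3 is a perfect cube, so E-series; the 5-jet and mu = 8 give E_8.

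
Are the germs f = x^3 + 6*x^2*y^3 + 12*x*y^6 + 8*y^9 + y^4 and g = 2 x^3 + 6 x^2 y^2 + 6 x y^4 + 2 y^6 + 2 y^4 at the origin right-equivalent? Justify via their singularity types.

The Hessian of f at 0 is [[0, 0], [0, 0]] with rank 0, so corank 2. A Groebner basis of the Jacobian ideal J(f) in C{x,y} is {y^3, x^2}; counting standard monomials gives mu = 6. Corank 2; j^3 = x^3 is a perfect cube, so E-series; the 4-jet and mu = 6 give E_6. The Hessian of g at 0 is [[0, 0], [0, 0]] with rank 0, so corank 2. A Groebner basis of the Jacobian ideal J(g) in C{x,y} is {x^3, x^2*y, x^2/2 + x*y^2, y^3}; counting standard monomials gives mu = 6. Corank 2; j^3 = 2*x^3 is a perfect cube, so E-series; the 4-jet and mu = 6 give E_6. Both have type E_6, hence right-equivalent.

Yes.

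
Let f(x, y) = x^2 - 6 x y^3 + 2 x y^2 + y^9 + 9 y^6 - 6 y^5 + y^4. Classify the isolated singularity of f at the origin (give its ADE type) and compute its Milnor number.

Type A_8, Milnor number mu = 8.

The Hessian of f at 0 has rank 1. Corank 1: A-series; mu = 8 gives A_8.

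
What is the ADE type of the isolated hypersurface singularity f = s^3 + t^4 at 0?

E_{6}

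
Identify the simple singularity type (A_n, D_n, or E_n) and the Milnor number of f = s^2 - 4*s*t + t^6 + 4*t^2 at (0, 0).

Type A_{5}, Milnor number mu = 5.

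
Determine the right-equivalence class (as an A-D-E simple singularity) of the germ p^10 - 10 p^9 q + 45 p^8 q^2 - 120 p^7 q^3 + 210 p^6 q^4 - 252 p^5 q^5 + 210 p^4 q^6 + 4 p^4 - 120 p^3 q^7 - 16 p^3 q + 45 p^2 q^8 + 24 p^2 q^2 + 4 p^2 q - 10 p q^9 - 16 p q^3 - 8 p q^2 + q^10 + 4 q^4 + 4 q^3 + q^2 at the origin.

A_{9}

The Hessian of f at 0 has rank 1. Corank 1: A-series; mu = 9 gives A_9.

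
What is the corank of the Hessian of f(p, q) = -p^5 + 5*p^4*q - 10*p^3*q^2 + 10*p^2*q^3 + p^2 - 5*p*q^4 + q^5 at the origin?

1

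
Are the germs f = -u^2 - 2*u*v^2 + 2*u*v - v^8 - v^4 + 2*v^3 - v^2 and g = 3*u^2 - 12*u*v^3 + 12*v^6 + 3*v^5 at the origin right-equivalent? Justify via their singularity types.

The Hessian of f at 0 has rank 1. Corank 1: A-series; mu = 7 gives A_7. The Hessian of g at 0 has rank 1. Corank 1: A-series; mu = 4 gives A_4. f is A_7 but g is A_4, hence not right-equivalent.

No.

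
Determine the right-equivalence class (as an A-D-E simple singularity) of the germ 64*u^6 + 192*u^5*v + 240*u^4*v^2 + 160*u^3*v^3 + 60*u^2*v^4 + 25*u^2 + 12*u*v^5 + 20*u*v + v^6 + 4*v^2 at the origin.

The Hessian of f at 0 has rank 1. Corank 1: A-series; mu = 5 gives A_5.

A_{5}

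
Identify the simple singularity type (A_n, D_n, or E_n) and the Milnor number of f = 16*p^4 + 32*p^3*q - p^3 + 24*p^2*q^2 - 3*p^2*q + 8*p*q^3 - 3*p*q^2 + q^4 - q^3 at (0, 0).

Type E_6, Milnor number mu = 6.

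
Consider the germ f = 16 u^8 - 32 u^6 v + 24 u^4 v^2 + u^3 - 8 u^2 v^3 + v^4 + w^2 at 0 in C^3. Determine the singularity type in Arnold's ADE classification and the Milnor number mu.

Type E6, Milnor number mu = 6.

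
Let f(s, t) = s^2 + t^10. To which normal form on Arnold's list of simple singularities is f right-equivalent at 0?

The Hessian of f at 0 is [[2, 0], [0, 0]] with rank 1, so corank 1. A Groebner basis of the Jacobian ideal J(f) in C{s,t} is {t^9, s}; counting standard monomials gives mu = 9. Corank 1: A-series; mu = 9 gives A_9.

A_{9}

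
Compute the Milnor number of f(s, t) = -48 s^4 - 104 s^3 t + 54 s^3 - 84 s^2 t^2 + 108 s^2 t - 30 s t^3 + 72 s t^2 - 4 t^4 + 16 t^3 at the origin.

The Hessian of f at 0 has rank 0. Corank 2; j^3 = 2*(3*s + 2*t)^3 is a perfect cube, so E-series; the 4-jet and mu = 7 give E_7.

7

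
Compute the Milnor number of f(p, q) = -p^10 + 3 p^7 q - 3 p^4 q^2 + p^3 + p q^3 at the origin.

7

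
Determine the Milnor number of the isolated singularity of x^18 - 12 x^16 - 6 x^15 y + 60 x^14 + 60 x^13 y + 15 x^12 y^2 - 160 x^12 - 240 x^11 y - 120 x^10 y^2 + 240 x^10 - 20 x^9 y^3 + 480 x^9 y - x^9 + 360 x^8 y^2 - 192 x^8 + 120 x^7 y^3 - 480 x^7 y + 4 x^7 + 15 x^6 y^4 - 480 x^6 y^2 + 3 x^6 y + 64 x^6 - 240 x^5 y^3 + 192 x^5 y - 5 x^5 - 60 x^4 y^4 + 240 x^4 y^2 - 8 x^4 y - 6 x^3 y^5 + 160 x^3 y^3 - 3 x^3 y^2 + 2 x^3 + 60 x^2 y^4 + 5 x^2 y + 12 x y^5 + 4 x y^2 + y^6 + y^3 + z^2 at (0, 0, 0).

7

The Hessian of f at 0 has rank 1. Corank 2; j^3 = (x + y)^2*(2*x + y) has shape L^2 M (L != M), so D-series; mu = 7 gives D_7.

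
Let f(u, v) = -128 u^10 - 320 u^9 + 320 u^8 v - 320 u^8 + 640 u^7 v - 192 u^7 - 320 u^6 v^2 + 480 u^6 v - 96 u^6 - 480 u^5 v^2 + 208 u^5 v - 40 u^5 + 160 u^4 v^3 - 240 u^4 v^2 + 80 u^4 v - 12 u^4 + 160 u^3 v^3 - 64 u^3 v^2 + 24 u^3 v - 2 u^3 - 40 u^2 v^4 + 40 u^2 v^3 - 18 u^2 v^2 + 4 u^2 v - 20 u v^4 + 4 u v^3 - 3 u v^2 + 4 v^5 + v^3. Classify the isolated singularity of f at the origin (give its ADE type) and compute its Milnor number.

Type D_4, Milnor number mu = 4.

The Hessian of f at 0 is [[0, 0], [0, 0]] with rank 0, so corank 2. A Groebner basis of the Jacobian ideal J(f) in C{u,v} is {v^3, u^2 - 3*v^2/2, u*v - 3*v^2/2}; counting standard monomials gives mu = 4. Corank 2; j^3 = -(u - v)*(2*u^2 - 2*u*v + v^2) splits into three distinct lines over C (the quadratic factor has nonzero discriminant), so D_4.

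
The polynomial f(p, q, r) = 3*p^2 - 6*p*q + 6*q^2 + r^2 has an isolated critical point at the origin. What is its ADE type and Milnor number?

Type A_{1}, Milnor number mu = 1.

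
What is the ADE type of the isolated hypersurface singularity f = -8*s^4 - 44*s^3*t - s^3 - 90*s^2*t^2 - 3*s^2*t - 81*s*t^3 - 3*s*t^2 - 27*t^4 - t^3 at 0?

E_{7}

The Hessian of f at 0 is [[0, 0], [0, 0]] with rank 0, so corank 2. A Groebner basis of the Jacobian ideal J(f) in C{s,t} is {3*s^2/4 + 3*s*t/2 + t^4 + t^3/4 + 3*t^2/4, s^3 + 15*s^2/4 + 15*s*t/2 + 9*t^3/4 + 15*t^2/4, s^2*t - 9*s^2/4 - 9*s*t/2 - 7*t^3/4 - 9*t^2/4, s^2 + s*t^2 + 2*s*t + 4*t^3/3 + t^2}; counting standard monomials gives mu = 7. Corank 2; j^3 = -(s + t)^3 is a perfect cube, so E-series; the 4-jet and mu = 7 give E_7.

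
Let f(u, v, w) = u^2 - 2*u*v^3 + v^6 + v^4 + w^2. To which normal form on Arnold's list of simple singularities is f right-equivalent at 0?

A3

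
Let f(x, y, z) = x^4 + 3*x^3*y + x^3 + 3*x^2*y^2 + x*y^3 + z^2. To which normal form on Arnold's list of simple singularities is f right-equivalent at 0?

E7

The Hessian of f at 0 is [[0, 0, 0], [0, 0, 0], [0, 0, 2]] with rank 1, so corank 2. A Groebner basis of the Jacobian ideal J(f) in C{x,y,z} is {3*x^2 + y^4 + y^3, x^3, x^2*y - x^2 - y^3/3, 2*x^2 + x*y^2 + 2*y^3/3, z}; counting standard monomials gives mu = 7. Corank 2; j^3 = x^3 is a perfect cube, so E-series; the 4-jet and mu = 7 give E_7.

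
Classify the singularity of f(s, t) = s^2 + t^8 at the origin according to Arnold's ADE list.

The Hessian of f at 0 is [[2, 0], [0, 0]] with rank 1, so corank 1. A Groebner basis of the Jacobian ideal J(f) in C{s,t} is {t^7, s}; counting standard monomials gives mu = 7. Corank 1: A-series; mu = 7 gives A_7.

A_7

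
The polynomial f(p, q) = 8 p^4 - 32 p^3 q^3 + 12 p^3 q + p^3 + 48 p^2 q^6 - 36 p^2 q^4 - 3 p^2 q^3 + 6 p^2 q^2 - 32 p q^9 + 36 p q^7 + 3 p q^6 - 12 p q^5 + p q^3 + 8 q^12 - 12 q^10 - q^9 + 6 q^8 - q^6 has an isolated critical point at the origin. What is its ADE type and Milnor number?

Type E_7, Milnor number mu = 7.

The Hessian of f at 0 is [[0, 0], [0, 0]] with rank 0, so corank 2. A Groebner basis of the Jacobian ideal J(f) in C{p,q} is {3*p^2/4 + q^4 + q^3/4, p^3, p^2*q - p^2/4 - q^3/12, p^2 + p*q^2 + q^3/3}; counting standard monomials gives mu = 7. Corank 2; j^3 = p^3 is a perfect cube, so E-series; the 4-jet and mu = 7 give E_7.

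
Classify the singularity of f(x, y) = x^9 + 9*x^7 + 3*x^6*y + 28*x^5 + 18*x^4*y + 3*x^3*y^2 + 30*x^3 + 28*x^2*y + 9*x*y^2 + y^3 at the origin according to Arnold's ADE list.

D4

The Hessian of f at 0 is [[0, 0], [0, 0]] with rank 0, so corank 2. A Groebner basis of the Jacobian ideal J(f) in C{x,y} is {y^3, x^2 - 3*y^2/26, x*y + 9*y^2/26}; counting standard monomials gives mu = 4. Corank 2; j^3 = (3*x + y)*(10*x^2 + 6*x*y + y^2) splits into three distinct lines over C (the quadratic factor has nonzero discriminant), so D_4.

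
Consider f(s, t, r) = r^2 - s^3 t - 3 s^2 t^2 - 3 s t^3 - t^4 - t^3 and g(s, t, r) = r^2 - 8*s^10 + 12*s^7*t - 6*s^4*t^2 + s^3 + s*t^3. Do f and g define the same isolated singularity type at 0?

The Hessian of f at 0 has rank 1. Corank 2; j^3 = -t^3 is a perfect cube, so E-series; the 4-jet and mu = 7 give E_7. The Hessian of g at 0 has rank 1. Corank 2; j^3 = s^3 is a perfect cube, so E-series; the 4-jet and mu = 7 give E_7. Both have type E_7, hence right-equivalent.

Yes.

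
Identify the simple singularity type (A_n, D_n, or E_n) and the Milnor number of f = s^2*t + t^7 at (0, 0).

Type D8, Milnor number mu = 8.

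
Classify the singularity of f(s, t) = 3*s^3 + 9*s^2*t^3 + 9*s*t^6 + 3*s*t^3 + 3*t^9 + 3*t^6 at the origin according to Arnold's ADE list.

E_{7}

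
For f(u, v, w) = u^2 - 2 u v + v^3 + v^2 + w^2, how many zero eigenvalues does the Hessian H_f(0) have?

Hessian at 0 has rank 2.

1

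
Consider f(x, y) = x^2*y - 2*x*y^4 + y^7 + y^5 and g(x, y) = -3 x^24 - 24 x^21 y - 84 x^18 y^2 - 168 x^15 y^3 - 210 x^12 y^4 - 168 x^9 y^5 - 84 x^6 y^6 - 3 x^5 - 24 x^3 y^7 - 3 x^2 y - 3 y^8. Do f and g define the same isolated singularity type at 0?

No.

The Hessian of f at 0 is [[0, 0], [0, 0]] with rank 0, so corank 2. A Groebner basis of the Jacobian ideal J(f) in C{x,y} is {-x*y + y^4, x*y^2, x^2 + 5*x*y}; counting standard monomials gives mu = 6. Corank 2; j^3 = x^2*y has shape L^2 M (L != M), so D-series; mu = 6 gives D_6. The Hessian of g at 0 is [[0, 0], [0, 0]] with rank 0, so corank 2. A Groebner basis of the Jacobian ideal J(g) in C{x,y} is {x^2/8 + y^7, x^3, x*y}; counting standard monomials gives mu = 9. Corank 2; j^3 = -3*x^2*y has shape L^2 M (L != M), so D-series; mu = 9 gives D_9. f is D_6 but g is D_9, hence not right-equivalent.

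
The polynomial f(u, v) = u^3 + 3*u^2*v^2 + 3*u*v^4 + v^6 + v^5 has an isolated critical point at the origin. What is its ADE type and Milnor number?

Type E8, Milnor number mu = 8.

The Hessian of f at 0 is [[0, 0], [0, 0]] with rank 0, so corank 2. A Groebner basis of the Jacobian ideal J(f) in C{u,v} is {v^4, u^3, u^2/2 + u*v^2}; counting standard monomials gives mu = 8. Corank 2; j^3 = u^3 is a perfect cube, so E-series; the 5-jet and mu = 8 give E_8.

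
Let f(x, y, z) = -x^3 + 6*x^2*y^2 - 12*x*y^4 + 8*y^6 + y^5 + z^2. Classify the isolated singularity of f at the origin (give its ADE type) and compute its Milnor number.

The Hessian of f at 0 is [[0, 0, 0], [0, 0, 0], [0, 0, 2]] with rank 1, so corank 2. A Groebner basis of the Jacobian ideal J(f) in C{x,y,z} is {y^4, x^3, -x^2/4 + x*y^2, z}; counting standard monomials gives mu = 8. Corank 2; j^3 = -x^3 is a perfect cube, so E-series; the 5-jet and mu = 8 give E_8.

Type E8, Milnor number mu = 8.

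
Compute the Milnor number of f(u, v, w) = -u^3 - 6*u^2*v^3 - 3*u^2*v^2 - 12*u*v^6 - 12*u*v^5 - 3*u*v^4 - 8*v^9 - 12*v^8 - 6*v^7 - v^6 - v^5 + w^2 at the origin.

8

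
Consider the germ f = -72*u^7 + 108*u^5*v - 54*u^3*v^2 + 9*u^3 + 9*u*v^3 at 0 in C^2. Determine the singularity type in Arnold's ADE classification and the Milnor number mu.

The Hessian of f at 0 is [[0, 0], [0, 0]] with rank 0, so corank 2. A Groebner basis of the Jacobian ideal J(f) in C{u,v} is {u^3, u*v^2, 3*u^2 + v^3}; counting standard monomials gives mu = 7. Corank 2; j^3 = 9*u^3 is a perfect cube, so E-series; the 4-jet and mu = 7 give E_7.

Type E_{7}, Milnor number mu = 7.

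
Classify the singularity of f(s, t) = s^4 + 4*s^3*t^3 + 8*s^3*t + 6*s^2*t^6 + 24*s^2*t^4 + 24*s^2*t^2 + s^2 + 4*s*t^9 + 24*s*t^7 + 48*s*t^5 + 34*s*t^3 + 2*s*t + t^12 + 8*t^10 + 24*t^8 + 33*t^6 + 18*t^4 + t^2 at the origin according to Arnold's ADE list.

The Hessian of f at 0 has rank 1. Corank 1: A-series; mu = 3 gives A_3.

A_{3}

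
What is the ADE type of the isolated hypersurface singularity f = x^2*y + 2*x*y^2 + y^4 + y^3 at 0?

D_5

The Hessian of f at 0 has rank 0. Corank 2; j^3 = y*(x + y)^2 has shape L^2 M (L != M), so D-series; mu = 5 gives D_5.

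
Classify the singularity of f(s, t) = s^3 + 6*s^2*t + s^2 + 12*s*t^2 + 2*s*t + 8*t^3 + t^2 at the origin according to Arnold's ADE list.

A2

The Hessian of f at 0 is [[2, 2], [2, 2]] with rank 1, so corank 1. A Groebner basis of the Jacobian ideal J(f) in C{s,t} is {t^2, s + t}; counting standard monomials gives mu = 2. Corank 1: A-series; mu = 2 gives A_2.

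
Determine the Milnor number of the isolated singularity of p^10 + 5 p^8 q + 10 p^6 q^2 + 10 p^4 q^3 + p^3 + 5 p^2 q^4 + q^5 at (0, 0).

The Hessian of f at 0 is [[0, 0], [0, 0]] with rank 0, so corank 2. A Groebner basis of the Jacobian ideal J(f) in C{p,q} is {q^4, p^2}; counting standard monomials gives mu = 8. Corank 2; j^3 = p^3 is a perfect cube, so E-series; the 5-jet and mu = 8 give E_8.

8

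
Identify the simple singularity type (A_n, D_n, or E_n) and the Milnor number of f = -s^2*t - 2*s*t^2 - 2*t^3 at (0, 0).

Type D4, Milnor number mu = 4.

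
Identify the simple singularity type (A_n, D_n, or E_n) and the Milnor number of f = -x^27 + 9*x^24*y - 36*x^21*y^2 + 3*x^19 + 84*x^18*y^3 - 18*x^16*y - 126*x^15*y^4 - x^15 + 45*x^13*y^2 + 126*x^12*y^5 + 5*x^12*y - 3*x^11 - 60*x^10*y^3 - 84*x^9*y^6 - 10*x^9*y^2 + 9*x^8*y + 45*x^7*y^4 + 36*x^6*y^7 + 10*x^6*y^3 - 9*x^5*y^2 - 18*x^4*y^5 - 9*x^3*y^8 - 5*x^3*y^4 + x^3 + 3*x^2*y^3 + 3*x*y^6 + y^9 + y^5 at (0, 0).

Type E8, Milnor number mu = 8.

The Hessian of f at 0 has rank 0. Corank 2; j^3 = x^3 is a perfect cube, so E-series; the 5-jet and mu = 8 give E_8.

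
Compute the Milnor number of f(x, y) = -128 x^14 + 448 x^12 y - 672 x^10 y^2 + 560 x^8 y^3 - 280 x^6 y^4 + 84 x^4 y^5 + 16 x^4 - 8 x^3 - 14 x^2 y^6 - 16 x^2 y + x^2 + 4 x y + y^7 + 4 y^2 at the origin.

The Hessian of f at 0 has rank 1. Corank 1: A-series; mu = 6 gives A_6.

6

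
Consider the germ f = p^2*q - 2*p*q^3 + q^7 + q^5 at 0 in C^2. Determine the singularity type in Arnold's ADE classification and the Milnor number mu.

Type D_{8}, Milnor number mu = 8.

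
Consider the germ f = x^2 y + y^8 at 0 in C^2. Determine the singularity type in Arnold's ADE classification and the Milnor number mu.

Type D_{9}, Milnor number mu = 9.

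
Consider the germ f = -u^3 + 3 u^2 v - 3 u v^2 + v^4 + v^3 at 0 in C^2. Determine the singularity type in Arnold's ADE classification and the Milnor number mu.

Type E_6, Milnor number mu = 6.

The Hessian of f at 0 has rank 0. Corank 2; j^3 = -(u - v)^3 is a perfect cube, so E-series; the 4-jet and mu = 6 give E_6.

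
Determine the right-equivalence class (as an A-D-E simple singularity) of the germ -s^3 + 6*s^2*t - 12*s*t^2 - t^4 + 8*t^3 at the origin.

E6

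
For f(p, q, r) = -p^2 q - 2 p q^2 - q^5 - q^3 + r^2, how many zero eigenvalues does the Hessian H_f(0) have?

2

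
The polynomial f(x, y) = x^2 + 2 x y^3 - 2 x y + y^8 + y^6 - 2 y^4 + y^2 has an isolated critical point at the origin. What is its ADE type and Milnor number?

The Hessian of f at 0 is [[2, -2], [-2, 2]] with rank 1, so corank 1. A Groebner basis of the Jacobian ideal J(f) in C{x,y} is {x^3 - 3*x*y^2 - 2*x + 2*y, x^2*y - 2*x*y^2 - x + y, x + y^3 - y}; counting standard monomials gives mu = 7. Corank 1: A-series; mu = 7 gives A_7.

Type A7, Milnor number mu = 7.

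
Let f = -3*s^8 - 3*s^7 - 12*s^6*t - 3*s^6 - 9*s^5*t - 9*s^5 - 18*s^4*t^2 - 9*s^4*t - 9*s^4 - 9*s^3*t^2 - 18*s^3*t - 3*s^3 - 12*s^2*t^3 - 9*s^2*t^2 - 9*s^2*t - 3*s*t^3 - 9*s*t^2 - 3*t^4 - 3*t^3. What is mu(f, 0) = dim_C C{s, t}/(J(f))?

7

The Hessian of f at 0 has rank 0. Corank 2; j^3 = -3*(s + t)^3 is a perfect cube, so E-series; the 4-jet and mu = 7 give E_7.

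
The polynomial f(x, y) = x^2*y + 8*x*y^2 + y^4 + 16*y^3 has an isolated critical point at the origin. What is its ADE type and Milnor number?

Type D_{5}, Milnor number mu = 5.

The Hessian of f at 0 has rank 0. Corank 2; j^3 = y*(x + 4*y)^2 has shape L^2 M (L != M), so D-series; mu = 5 gives D_5.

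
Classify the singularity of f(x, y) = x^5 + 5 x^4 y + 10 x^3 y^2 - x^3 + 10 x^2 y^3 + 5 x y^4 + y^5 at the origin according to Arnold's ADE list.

The Hessian of f at 0 is [[0, 0], [0, 0]] with rank 0, so corank 2. A Groebner basis of the Jacobian ideal J(f) in C{x,y} is {y^5, x*y^3 + y^4/4, x^2}; counting standard monomials gives mu = 8. Corank 2; j^3 = -x^3 is a perfect cube, so E-series; the 5-jet and mu = 8 give E_8.

E_8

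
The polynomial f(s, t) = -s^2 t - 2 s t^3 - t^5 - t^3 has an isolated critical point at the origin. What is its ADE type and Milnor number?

The Hessian of f at 0 has rank 0. Corank 2; j^3 = -t*(s^2 + t^2) splits into three distinct lines over C (the quadratic factor has nonzero discriminant), so D_4.

Type D_{4}, Milnor number mu = 4.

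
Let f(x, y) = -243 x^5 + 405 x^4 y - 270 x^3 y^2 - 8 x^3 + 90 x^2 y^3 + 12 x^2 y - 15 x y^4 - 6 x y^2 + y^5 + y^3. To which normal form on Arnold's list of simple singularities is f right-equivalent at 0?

The Hessian of f at 0 has rank 0. Corank 2; j^3 = -(2*x - y)^3 is a perfect cube, so E-series; the 5-jet and mu = 8 give E_8.

E8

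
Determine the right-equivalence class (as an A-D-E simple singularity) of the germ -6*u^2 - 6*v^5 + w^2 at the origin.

A_{4}

The Hessian of f at 0 has rank 2. Corank 1: A-series; mu = 4 gives A_4.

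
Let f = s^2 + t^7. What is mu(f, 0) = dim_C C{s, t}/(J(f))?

6

The Hessian of f at 0 has rank 1. Corank 1: A-series; mu = 6 gives A_6.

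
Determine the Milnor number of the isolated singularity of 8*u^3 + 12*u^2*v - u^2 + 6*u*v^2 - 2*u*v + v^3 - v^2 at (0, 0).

2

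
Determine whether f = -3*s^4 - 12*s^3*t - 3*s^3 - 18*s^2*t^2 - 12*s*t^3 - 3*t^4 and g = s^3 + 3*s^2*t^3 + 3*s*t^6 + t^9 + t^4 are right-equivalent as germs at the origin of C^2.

The Hessian of f at 0 is [[0, 0], [0, 0]] with rank 0, so corank 2. A Groebner basis of the Jacobian ideal J(f) in C{s,t} is {t^4, s*t^2 + t^3/3, s^2}; counting standard monomials gives mu = 6. Corank 2; j^3 = -3*s^3 is a perfect cube, so E-series; the 4-jet and mu = 6 give E_6. The Hessian of g at 0 is [[0, 0], [0, 0]] with rank 0, so corank 2. A Groebner basis of the Jacobian ideal J(g) in C{s,t} is {t^3, s^2}; counting standard monomials gives mu = 6. Corank 2; j^3 = s^3 is a perfect cube, so E-series; the 4-jet and mu = 6 give E_6. Both have type E_6, hence right-equivalent.

Yes.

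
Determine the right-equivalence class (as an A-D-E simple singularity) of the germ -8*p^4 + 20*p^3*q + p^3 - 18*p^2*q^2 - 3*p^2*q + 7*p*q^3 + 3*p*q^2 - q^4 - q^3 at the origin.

E_7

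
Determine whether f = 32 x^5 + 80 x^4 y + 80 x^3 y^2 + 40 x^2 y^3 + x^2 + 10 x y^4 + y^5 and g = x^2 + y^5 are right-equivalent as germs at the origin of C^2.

Yes.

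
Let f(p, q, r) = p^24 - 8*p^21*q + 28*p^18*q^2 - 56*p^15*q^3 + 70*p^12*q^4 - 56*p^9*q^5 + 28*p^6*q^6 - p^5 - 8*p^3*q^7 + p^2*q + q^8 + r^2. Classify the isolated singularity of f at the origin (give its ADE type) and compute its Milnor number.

Type D9, Milnor number mu = 9.

The Hessian of f at 0 has rank 1. Corank 2; j^3 = p^2*q has shape L^2 M (L != M), so D-series; mu = 9 gives D_9.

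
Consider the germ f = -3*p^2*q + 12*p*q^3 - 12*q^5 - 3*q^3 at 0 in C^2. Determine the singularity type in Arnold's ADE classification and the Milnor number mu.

Type D_{4}, Milnor number mu = 4.

The Hessian of f at 0 is [[0, 0], [0, 0]] with rank 0, so corank 2. A Groebner basis of the Jacobian ideal J(f) in C{p,q} is {q^3, p^2 + 3*q^2, p*q}; counting standard monomials gives mu = 4. Corank 2; j^3 = -3*q*(p^2 + q^2) splits into three distinct lines over C (the quadratic factor has nonzero discriminant), so D_4.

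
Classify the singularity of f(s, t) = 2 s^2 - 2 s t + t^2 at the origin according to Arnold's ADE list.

A_1

The Hessian of f at 0 has rank 2. Corank 0: nondegenerate Morse point, so A_1.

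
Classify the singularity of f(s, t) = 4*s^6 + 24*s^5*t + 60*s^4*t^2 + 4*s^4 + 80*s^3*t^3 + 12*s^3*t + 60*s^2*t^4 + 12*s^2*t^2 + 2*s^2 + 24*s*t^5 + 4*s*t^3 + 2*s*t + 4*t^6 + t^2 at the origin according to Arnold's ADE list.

The Hessian of f at 0 is [[4, 2], [2, 2]] with rank 2, so corank 0. A Groebner basis of the Jacobian ideal J(f) in C{s,t} is {s, t}; counting standard monomials gives mu = 1. Corank 0: nondegenerate Morse point, so A_1.

A1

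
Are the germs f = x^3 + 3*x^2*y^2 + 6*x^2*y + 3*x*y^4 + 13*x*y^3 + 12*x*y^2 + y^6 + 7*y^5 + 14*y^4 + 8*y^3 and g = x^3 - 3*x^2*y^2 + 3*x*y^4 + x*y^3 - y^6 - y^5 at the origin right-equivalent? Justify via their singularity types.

Yes.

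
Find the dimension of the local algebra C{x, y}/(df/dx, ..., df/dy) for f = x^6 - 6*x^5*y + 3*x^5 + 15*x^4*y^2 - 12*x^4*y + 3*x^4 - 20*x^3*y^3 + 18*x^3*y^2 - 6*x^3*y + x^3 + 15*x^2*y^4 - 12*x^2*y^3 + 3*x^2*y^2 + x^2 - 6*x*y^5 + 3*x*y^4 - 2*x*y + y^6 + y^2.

The Hessian of f at 0 has rank 1. Corank 1: A-series; mu = 2 gives A_2.

2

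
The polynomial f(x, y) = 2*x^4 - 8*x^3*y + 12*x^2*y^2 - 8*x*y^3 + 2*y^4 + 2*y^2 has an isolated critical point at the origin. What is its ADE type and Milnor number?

Type A_3, Milnor number mu = 3.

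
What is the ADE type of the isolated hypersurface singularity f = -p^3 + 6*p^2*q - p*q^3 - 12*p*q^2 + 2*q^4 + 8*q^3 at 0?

E7

The Hessian of f at 0 has rank 0. Corank 2; j^3 = -(p - 2*q)^3 is a perfect cube, so E-series; the 4-jet and mu = 7 give E_7.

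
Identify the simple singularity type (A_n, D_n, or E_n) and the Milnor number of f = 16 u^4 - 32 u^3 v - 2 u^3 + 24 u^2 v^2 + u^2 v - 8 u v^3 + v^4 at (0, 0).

Type D_{5}, Milnor number mu = 5.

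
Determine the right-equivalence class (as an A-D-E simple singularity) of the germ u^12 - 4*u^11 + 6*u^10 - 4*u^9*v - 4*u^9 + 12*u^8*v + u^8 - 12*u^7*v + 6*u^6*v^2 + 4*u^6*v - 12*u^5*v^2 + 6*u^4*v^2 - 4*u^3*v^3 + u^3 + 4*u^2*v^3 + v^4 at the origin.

E6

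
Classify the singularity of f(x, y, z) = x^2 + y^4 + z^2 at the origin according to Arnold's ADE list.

A_3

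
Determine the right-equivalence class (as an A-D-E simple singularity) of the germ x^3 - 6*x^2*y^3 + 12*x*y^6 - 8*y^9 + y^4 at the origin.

E6

The Hessian of f at 0 is [[0, 0], [0, 0]] with rank 0, so corank 2. A Groebner basis of the Jacobian ideal J(f) in C{x,y} is {y^3, x^2}; counting standard monomials gives mu = 6. Corank 2; j^3 = x^3 is a perfect cube, so E-series; the 4-jet and mu = 6 give E_6.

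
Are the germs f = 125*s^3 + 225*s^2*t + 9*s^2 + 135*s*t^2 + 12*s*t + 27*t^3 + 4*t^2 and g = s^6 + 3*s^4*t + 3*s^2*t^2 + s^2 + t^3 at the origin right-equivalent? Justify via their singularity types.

Yes.

The Hessian of f at 0 is [[18, 12], [12, 8]] with rank 1, so corank 1. A Groebner basis of the Jacobian ideal J(f) in C{s,t} is {t^2, s + 2*t/3}; counting standard monomials gives mu = 2. Corank 1: A-series; mu = 2 gives A_2. The Hessian of g at 0 is [[2, 0], [0, 0]] with rank 1, so corank 1. A Groebner basis of the Jacobian ideal J(g) in C{s,t} is {t^2, s}; counting standard monomials gives mu = 2. Corank 1: A-series; mu = 2 gives A_2. Both have type A_2, hence right-equivalent.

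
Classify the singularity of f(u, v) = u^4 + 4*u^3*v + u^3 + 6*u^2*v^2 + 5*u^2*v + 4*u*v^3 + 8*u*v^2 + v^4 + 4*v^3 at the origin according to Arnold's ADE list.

The Hessian of f at 0 has rank 0. Corank 2; j^3 = (u + v)*(u + 2*v)^2 has shape L^2 M (L != M), so D-series; mu = 5 gives D_5.

D_{5}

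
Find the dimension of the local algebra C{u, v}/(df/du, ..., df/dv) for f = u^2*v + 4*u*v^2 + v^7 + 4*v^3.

8

The Hessian of f at 0 has rank 0. Corank 2; j^3 = v*(u + 2*v)^2 has shape L^2 M (L != M), so D-series; mu = 8 gives D_8.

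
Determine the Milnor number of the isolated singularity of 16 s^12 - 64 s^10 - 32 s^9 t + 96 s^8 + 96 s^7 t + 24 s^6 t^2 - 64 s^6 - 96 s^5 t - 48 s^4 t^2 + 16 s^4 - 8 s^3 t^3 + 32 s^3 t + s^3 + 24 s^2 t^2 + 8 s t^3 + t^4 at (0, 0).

6

The Hessian of f at 0 has rank 0. Corank 2; j^3 = s^3 is a perfect cube, so E-series; the 4-jet and mu = 6 give E_6.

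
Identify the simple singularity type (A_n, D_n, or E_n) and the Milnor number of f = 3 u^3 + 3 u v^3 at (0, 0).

Type E7, Milnor number mu = 7.

The Hessian of f at 0 has rank 0. Corank 2; j^3 = 3*u^3 is a perfect cube, so E-series; the 4-jet and mu = 7 give E_7.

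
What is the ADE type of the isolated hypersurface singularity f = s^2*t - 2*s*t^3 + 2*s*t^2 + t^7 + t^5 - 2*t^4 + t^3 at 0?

The Hessian of f at 0 has rank 0. Corank 2; j^3 = t*(s + t)^2 has shape L^2 M (L != M), so D-series; mu = 8 gives D_8.

D8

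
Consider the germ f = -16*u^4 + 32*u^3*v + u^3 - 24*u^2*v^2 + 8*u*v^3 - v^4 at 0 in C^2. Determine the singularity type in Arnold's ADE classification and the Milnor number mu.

Type E6, Milnor number mu = 6.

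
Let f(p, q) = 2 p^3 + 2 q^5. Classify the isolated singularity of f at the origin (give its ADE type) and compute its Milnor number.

The Hessian of f at 0 has rank 0. Corank 2; j^3 = 2*p^3 is a perfect cube, so E-series; the 5-jet and mu = 8 give E_8.

Type E_8, Milnor number mu = 8.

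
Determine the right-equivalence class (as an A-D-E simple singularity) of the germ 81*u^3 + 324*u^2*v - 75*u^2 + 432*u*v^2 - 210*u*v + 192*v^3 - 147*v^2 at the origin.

The Hessian of f at 0 has rank 1. Corank 1: A-series; mu = 2 gives A_2.

A2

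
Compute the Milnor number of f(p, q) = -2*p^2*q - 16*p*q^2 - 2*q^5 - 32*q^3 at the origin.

6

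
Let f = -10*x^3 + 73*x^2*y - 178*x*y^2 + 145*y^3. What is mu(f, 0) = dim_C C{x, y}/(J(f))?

The Hessian of f at 0 has rank 0. Corank 2; j^3 = -(2*x - 5*y)*(5*x^2 - 24*x*y + 29*y^2) splits into three distinct lines over C (the quadratic factor has nonzero discriminant), so D_4.

4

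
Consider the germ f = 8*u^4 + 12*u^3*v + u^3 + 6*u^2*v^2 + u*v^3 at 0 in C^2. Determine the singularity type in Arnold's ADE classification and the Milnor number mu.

The Hessian of f at 0 has rank 0. Corank 2; j^3 = u^3 is a perfect cube, so E-series; the 4-jet and mu = 7 give E_7.

Type E_{7}, Milnor number mu = 7.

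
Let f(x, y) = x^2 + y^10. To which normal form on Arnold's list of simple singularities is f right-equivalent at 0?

A_9

The Hessian of f at 0 is [[2, 0], [0, 0]] with rank 1, so corank 1. A Groebner basis of the Jacobian ideal J(f) in C{x,y} is {y^9, x}; counting standard monomials gives mu = 9. Corank 1: A-series; mu = 9 gives A_9.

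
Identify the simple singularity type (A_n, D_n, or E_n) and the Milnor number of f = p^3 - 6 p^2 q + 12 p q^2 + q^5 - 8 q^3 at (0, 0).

Type E_{8}, Milnor number mu = 8.

The Hessian of f at 0 has rank 0. Corank 2; j^3 = (p - 2*q)^3 is a perfect cube, so E-series; the 5-jet and mu = 8 give E_8.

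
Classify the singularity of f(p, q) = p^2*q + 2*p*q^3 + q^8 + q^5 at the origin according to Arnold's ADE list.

D9

The Hessian of f at 0 is [[0, 0], [0, 0]] with rank 0, so corank 2. A Groebner basis of the Jacobian ideal J(f) in C{p,q} is {p^4, p^3*q - p^2/8 - p*q^2/8, p^3 + p^2*q^2, p*q + q^3}; counting standard monomials gives mu = 9. Corank 2; j^3 = p^2*q has shape L^2 M (L != M), so D-series; mu = 9 gives D_9.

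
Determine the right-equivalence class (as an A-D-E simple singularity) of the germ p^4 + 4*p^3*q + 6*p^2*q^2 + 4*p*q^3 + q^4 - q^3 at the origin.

The Hessian of f at 0 has rank 0. Corank 2; j^3 = -q^3 is a perfect cube, so E-series; the 4-jet and mu = 6 give E_6.

E6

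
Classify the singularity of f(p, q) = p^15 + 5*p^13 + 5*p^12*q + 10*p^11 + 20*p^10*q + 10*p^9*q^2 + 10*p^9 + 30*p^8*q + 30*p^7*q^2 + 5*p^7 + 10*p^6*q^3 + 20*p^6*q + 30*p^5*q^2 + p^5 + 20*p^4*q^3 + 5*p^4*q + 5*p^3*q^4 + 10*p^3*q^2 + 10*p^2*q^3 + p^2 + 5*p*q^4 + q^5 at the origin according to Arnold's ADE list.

The Hessian of f at 0 is [[2, 0], [0, 0]] with rank 1, so corank 1. A Groebner basis of the Jacobian ideal J(f) in C{p,q} is {q^4, p}; counting standard monomials gives mu = 4. Corank 1: A-series; mu = 4 gives A_4.

A4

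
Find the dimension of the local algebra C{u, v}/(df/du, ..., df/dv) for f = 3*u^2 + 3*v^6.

5

The Hessian of f at 0 has rank 1. Corank 1: A-series; mu = 5 gives A_5.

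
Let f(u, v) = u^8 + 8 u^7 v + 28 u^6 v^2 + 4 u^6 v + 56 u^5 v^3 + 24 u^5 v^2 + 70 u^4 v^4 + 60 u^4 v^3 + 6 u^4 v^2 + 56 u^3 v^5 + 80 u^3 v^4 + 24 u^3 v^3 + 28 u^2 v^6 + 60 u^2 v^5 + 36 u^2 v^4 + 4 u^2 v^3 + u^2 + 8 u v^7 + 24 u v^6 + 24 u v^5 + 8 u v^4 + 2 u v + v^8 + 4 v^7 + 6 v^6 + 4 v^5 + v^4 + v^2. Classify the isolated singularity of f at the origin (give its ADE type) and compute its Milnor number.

Type A_{3}, Milnor number mu = 3.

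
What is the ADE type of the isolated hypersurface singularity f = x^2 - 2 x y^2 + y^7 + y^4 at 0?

A_{6}

The Hessian of f at 0 has rank 1. Corank 1: A-series; mu = 6 gives A_6.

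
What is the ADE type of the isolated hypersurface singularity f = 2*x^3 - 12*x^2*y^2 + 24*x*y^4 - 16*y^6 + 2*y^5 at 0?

E_{8}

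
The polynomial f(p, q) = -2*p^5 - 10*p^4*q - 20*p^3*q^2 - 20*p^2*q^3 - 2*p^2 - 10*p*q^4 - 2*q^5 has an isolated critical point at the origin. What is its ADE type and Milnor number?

Type A_4, Milnor number mu = 4.

The Hessian of f at 0 is [[-4, 0], [0, 0]] with rank 1, so corank 1. A Groebner basis of the Jacobian ideal J(f) in C{p,q} is {q^4, p}; counting standard monomials gives mu = 4. Corank 1: A-series; mu = 4 gives A_4.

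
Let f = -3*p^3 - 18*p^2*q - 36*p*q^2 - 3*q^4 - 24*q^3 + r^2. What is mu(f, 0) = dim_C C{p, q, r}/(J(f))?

6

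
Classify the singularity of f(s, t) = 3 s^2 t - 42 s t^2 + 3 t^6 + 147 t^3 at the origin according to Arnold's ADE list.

D7

The Hessian of f at 0 is [[0, 0], [0, 0]] with rank 0, so corank 2. A Groebner basis of the Jacobian ideal J(f) in C{s,t} is {s^2/6 + t^5 - 49*t^2/6, s^3 - 343*t^3, s*t - 7*t^2}; counting standard monomials gives mu = 7. Corank 2; j^3 = 3*t*(s - 7*t)^2 has shape L^2 M (L != M), so D-series; mu = 7 gives D_7.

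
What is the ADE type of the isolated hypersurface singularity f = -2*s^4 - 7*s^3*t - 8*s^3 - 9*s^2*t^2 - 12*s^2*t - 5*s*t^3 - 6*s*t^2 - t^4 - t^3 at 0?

E7

The Hessian of f at 0 is [[0, 0], [0, 0]] with rank 0, so corank 2. A Groebner basis of the Jacobian ideal J(f) in C{s,t} is {768*s^2 + 768*s*t + t^4 + 8*t^3 + 192*t^2, s^3 + 36*s^2 + 36*s*t + t^3/2 + 9*t^2, s^2*t - 40*s^2 - 40*s*t - 2*t^3/3 - 10*t^2, 32*s^2 + s*t^2 + 32*s*t + 5*t^3/6 + 8*t^2}; counting standard monomials gives mu = 7. Corank 2; j^3 = -(2*s + t)^3 is a perfect cube, so E-series; the 4-jet and mu = 7 give E_7.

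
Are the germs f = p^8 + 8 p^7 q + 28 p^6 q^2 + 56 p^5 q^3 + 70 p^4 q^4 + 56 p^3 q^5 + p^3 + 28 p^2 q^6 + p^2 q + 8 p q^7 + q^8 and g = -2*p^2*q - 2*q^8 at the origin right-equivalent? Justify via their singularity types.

The Hessian of f at 0 has rank 0. Corank 2; j^3 = p^2*(p + q) has shape L^2 M (L != M), so D-series; mu = 9 gives D_9. The Hessian of g at 0 has rank 0. Corank 2; j^3 = -2*p^2*q has shape L^2 M (L != M), so D-series; mu = 9 gives D_9. Both have type D_9, hence right-equivalent.

Yes.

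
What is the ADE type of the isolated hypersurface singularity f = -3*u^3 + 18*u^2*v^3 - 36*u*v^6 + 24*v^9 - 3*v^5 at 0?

E_{8}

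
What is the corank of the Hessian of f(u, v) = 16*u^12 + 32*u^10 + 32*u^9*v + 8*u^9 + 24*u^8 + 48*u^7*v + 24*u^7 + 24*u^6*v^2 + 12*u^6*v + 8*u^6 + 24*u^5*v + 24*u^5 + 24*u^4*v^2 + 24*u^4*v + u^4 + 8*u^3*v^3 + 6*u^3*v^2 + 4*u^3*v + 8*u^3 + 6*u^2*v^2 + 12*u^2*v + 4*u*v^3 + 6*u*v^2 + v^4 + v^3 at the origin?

2

Hessian at 0 has rank 0.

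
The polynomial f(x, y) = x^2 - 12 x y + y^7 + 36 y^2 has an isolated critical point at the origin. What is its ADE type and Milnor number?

The Hessian of f at 0 has rank 1. Corank 1: A-series; mu = 6 gives A_6.

Type A6, Milnor number mu = 6.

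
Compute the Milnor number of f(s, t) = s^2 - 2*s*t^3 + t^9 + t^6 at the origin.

8

The Hessian of f at 0 has rank 1. Corank 1: A-series; mu = 8 gives A_8.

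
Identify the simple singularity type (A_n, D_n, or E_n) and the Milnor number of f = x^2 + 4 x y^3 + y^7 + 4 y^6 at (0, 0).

Type A6, Milnor number mu = 6.

The Hessian of f at 0 has rank 1. Corank 1: A-series; mu = 6 gives A_6.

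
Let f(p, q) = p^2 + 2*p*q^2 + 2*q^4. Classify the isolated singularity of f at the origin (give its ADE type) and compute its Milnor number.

Type A_{3}, Milnor number mu = 3.

The Hessian of f at 0 has rank 1. Corank 1: A-series; mu = 3 gives A_3.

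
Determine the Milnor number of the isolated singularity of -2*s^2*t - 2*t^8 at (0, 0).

The Hessian of f at 0 has rank 0. Corank 2; j^3 = -2*s^2*t has shape L^2 M (L != M), so D-series; mu = 9 gives D_9.

9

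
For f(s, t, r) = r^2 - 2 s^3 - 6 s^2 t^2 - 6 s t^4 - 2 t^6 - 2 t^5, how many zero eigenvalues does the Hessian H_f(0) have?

2

The Hessian at 0 is [[0, 0, 0], [0, 0, 0], [0, 0, 2]] of rank 1; hence corank 2.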